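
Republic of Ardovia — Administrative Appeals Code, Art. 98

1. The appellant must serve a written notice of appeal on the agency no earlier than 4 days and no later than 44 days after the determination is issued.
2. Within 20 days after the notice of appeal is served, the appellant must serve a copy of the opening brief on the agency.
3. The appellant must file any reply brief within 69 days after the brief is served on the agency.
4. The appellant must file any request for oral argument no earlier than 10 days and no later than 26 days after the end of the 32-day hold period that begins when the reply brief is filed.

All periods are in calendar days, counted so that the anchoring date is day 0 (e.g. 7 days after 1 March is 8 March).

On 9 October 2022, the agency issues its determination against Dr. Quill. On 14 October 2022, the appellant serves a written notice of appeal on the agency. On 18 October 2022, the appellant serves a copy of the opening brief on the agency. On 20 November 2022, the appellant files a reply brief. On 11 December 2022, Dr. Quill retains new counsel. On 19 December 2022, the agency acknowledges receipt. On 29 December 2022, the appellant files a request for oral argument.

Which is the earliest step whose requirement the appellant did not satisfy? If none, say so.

Step 4

Step 1 — 4 and 44 days from 9 October 2022 (when the determination is issued) are 13 October 2022 and 22 November 2022 respectively; done 14 October 2022 — within the window.
Step 2 — counting 20 days from 14 October 2022 (when the notice of appeal is served) gives a deadline of 3 November 2022; done 18 October 2022 — timely.
Step 3 — counting 69 days from 18 October 2022 (when the brief is served on the agency) gives a deadline of 26 December 2022; done 20 November 2022 — timely.
Step 4 — 10 and 26 days from 22 December 2022 (end of the 32-day hold period, which began when the reply brief is filed on 20 November 2022) are 1 January 2023 and 17 January 2023 respectively; done 29 December 2022 — 3 days before the window opened.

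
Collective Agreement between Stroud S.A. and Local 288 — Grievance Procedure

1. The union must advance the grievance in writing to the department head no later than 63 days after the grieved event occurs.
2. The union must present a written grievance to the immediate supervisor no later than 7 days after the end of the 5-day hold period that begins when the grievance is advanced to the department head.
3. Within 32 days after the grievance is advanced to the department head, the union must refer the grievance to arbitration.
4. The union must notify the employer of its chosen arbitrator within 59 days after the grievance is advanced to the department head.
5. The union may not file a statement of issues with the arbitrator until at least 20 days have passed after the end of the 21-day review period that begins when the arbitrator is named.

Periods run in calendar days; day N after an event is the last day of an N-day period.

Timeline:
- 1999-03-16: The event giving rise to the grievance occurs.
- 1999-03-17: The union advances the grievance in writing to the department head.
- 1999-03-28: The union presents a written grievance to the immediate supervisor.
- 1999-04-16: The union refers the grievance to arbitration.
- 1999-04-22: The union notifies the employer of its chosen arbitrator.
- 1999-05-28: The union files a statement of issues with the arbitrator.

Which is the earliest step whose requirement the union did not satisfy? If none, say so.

Step 5

Step 1 — counting 63 days from 1999-03-16 (when the grieved event occurs) gives a deadline of 1999-05-18; 1999-03-17 is within that limit.
Step 2 — counting 7 days from 1999-03-22 (end of the 5-day hold period, which began when the grievance is advanced to the department head on 1999-03-17) gives a deadline of 1999-03-29; done 1999-03-28 — timely.
Step 3 — counting 32 days from 1999-03-17 (when the grievance is advanced to the department head) gives a deadline of 1999-04-18; 1999-04-16 is within that limit.
Step 4 — counting 59 days from 1999-03-17 (when the grievance is advanced to the department head) gives a deadline of 1999-05-15; 1999-04-22 is within that limit.
Step 5 — must wait 20 days from 1999-05-13 (end of the 21-day review period, which began when the arbitrator is named on 1999-04-22), so not before 1999-06-02; acted on 1999-05-28, 5 days prematurely.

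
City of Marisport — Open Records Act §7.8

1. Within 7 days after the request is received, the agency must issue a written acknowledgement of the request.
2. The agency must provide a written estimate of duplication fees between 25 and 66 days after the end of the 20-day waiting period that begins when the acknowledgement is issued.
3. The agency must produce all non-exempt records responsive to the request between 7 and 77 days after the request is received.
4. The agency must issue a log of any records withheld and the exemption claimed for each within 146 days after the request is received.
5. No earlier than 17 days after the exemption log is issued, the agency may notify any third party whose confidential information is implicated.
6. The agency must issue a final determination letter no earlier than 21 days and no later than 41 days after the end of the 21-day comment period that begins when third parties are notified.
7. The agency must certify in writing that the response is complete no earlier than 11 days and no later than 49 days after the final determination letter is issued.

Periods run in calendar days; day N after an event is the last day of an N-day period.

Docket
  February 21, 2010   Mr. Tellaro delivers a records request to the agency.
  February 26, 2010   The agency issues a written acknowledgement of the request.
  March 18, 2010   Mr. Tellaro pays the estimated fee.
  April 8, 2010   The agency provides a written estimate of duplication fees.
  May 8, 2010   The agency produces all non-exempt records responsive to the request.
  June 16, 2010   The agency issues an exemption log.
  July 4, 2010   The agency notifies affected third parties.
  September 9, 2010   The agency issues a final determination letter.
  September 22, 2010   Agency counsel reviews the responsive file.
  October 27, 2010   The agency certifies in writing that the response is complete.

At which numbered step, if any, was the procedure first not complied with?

Step 1: 7 days after February 21, 2010 (when the request is received) is February 28, 2010; February 26, 2010 is within that limit.
Step 2: the window is 25–66 days after March 18, 2010 (end of the 20-day waiting period, which began when the acknowledgement is issued on February 26, 2010), so April 12, 2010 through May 23, 2010; April 8, 2010 is 4 days too early.

Step 2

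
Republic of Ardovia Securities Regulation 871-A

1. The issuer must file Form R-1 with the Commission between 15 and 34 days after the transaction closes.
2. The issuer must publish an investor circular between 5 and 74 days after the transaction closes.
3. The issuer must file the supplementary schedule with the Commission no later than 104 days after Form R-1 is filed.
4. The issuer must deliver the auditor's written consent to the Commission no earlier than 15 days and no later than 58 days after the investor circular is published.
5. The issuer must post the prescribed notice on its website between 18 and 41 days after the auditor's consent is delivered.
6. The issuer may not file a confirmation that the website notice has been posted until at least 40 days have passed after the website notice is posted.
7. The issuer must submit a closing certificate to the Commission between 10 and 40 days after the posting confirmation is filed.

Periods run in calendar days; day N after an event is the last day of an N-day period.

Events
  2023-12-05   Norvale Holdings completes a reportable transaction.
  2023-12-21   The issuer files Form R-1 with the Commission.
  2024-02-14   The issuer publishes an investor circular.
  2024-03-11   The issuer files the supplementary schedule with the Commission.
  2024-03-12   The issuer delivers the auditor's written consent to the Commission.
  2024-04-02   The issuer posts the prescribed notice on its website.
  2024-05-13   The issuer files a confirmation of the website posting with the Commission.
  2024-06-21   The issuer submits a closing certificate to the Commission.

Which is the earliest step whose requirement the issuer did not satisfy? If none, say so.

None — every step was satisfied

(1) the permitted window runs from 2023-12-05 + 15 = 2023-12-20 to 2023-12-05 + 34 = 2024-01-08; 2023-12-21 falls inside that range.
(2) the permitted window runs from 2023-12-05 + 5 = 2023-12-10 to 2023-12-05 + 74 = 2024-02-17; 2024-02-14 falls inside that range.
(3) due by 2023-12-21 + 104 days = 2024-04-03; completed 2024-03-11, before the deadline.
(4) the permitted window runs from 2024-02-14 + 15 = 2024-02-29 to 2024-02-14 + 58 = 2024-04-12; 2024-03-12 falls inside that range.
(5) the permitted window runs from 2024-03-12 + 18 = 2024-03-30 to 2024-03-12 + 41 = 2024-04-22; 2024-04-02 falls inside that range.
(6) permitted from 2024-04-02 + 40 days = 2024-05-12 onward; done 2024-05-13, after the minimum wait.
(7) the permitted window runs from 2024-05-13 + 10 = 2024-05-23 to 2024-05-13 + 40 = 2024-06-22; 2024-06-21 falls inside that range.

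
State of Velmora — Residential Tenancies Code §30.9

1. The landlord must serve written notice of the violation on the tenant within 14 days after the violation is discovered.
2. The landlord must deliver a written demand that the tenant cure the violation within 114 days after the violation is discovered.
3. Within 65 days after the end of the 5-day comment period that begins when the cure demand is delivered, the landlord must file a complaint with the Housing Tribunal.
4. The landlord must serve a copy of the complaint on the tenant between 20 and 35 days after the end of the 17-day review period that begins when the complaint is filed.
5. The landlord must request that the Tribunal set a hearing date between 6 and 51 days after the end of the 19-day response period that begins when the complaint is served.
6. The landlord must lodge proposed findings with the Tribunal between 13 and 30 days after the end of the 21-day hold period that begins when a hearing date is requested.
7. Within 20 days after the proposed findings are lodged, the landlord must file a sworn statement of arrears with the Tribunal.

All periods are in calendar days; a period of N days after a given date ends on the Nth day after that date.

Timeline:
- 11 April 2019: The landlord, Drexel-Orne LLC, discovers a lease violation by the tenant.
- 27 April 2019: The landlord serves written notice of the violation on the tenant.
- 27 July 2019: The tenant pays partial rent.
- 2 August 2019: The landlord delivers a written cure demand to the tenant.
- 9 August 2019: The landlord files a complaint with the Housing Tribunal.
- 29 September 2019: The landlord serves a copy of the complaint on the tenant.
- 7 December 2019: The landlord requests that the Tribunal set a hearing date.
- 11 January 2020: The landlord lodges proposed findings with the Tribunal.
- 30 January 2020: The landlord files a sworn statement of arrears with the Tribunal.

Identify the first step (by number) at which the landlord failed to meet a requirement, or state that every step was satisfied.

Step 1

Step 1 — counting 14 days from 11 April 2019 (when the violation is discovered) gives a deadline of 25 April 2019; done 27 April 2019 — 2 days late.
The procedure was therefore not followed at step 1.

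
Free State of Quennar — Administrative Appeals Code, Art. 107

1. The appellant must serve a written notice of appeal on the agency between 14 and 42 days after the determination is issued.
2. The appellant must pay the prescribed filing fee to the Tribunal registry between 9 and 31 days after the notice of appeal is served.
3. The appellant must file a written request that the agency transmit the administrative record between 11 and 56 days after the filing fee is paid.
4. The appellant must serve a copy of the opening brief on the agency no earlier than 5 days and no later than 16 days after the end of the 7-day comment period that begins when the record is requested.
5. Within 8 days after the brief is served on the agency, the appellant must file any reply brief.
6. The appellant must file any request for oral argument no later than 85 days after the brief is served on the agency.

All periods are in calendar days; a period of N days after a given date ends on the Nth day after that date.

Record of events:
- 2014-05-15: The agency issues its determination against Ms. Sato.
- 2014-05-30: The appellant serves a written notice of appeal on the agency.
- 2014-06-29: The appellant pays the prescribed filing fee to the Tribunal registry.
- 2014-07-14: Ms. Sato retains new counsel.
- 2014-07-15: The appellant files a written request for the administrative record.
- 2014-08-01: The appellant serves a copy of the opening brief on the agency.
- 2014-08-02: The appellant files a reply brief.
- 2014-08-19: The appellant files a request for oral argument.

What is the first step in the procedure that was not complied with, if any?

None — every step was satisfied

Step 1: the window is 14–42 days after 2014-05-15 (when the determination is issued), so 2014-05-29 through 2014-06-26; done 2014-05-30 — within the window.
Step 2: the window is 9–31 days after 2014-05-30 (when the notice of appeal is served), so 2014-06-08 through 2014-06-30; done 2014-06-29 — within the window.
Step 3: the window is 11–56 days after 2014-06-29 (when the filing fee is paid), so 2014-07-10 through 2014-08-24; 2014-07-15 falls inside that range.
Step 4: the window is 5–16 days after 2014-07-22 (end of the 7-day comment period, which began when the record is requested on 2014-07-15), so 2014-07-27 through 2014-08-07; 2014-08-01 falls inside that range.
Step 5: 8 days after 2014-08-01 (when the brief is served on the agency) is 2014-08-09; 2014-08-02 is within that limit.
Step 6: 85 days after 2014-08-01 (when the brief is served on the agency) is 2014-10-25; done 2014-08-19 — timely.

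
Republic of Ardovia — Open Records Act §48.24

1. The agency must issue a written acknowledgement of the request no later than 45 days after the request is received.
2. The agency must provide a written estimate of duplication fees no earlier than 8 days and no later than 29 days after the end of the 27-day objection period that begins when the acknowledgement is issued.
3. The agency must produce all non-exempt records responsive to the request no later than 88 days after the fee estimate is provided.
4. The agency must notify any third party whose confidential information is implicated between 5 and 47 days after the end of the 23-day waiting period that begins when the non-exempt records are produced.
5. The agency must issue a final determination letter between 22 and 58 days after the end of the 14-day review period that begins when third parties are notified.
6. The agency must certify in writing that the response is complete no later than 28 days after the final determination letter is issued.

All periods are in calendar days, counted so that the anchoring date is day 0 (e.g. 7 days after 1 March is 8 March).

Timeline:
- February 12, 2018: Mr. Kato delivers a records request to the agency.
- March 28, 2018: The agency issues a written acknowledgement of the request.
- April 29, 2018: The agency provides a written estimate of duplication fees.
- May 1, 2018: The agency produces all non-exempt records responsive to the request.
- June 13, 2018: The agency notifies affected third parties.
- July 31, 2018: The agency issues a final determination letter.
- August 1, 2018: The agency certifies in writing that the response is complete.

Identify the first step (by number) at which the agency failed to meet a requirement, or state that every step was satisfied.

(1) due by February 12, 2018 + 45 days = March 29, 2018; March 28, 2018 is within that limit.
(2) the permitted window runs from April 24, 2018 + 8 = May 2, 2018 to April 24, 2018 + 29 = May 23, 2018; April 29, 2018 is 3 days too early.
No need to go further; step 2 was not satisfied.

Step 2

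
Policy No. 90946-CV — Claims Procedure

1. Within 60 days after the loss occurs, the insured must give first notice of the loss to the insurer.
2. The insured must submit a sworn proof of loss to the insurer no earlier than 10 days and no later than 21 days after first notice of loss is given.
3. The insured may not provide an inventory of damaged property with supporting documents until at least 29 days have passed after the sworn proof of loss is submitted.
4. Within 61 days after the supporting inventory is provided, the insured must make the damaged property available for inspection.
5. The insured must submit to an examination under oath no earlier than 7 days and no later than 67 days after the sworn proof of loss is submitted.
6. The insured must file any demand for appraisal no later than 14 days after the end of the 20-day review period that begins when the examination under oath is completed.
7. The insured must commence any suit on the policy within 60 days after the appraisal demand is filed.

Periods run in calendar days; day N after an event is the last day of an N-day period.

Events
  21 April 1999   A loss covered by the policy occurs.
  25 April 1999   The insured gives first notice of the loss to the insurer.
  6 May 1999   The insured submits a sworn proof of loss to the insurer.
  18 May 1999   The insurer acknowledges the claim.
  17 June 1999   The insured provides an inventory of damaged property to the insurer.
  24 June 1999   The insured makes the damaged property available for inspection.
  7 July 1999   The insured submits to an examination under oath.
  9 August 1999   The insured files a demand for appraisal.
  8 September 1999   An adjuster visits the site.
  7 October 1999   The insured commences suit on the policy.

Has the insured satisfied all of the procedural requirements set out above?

Yes

(1) due by 21 April 1999 + 60 days = 20 June 1999; done 25 April 1999 — timely.
(2) the permitted window runs from 25 April 1999 + 10 = 5 May 1999 to 25 April 1999 + 21 = 16 May 1999; done 6 May 1999, which is between those dates.
(3) permitted from 6 May 1999 + 29 days = 4 June 1999 onward; done 17 June 1999 — permitted.
(4) due by 17 June 1999 + 61 days = 17 August 1999; completed 24 June 1999, before the deadline.
(5) the permitted window runs from 6 May 1999 + 7 = 13 May 1999 to 6 May 1999 + 67 = 12 July 1999; 7 July 1999 falls inside that range.
(6) due by 27 July 1999 + 14 days = 10 August 1999; completed 9 August 1999, before the deadline.
(7) due by 9 August 1999 + 60 days = 8 October 1999; completed 7 October 1999, before the deadline.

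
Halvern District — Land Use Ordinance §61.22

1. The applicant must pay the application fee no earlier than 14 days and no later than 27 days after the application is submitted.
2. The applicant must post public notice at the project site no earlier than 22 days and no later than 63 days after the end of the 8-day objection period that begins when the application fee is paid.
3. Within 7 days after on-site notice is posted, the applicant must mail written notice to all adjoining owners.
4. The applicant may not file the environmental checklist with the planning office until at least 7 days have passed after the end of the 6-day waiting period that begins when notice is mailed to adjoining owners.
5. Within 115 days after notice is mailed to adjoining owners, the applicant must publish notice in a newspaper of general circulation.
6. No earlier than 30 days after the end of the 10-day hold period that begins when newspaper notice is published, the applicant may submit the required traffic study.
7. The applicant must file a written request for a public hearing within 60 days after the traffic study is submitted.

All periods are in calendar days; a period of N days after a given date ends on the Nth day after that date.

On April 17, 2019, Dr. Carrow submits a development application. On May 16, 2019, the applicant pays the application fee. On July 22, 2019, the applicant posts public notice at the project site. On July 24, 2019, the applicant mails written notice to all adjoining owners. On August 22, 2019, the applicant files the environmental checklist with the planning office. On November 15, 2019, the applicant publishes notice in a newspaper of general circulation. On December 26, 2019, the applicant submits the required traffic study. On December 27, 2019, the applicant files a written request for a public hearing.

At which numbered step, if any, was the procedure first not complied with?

Step 1: the window is 14–27 days after April 17, 2019 (when the application is submitted), so May 1, 2019 through May 14, 2019; May 16, 2019 is 2 days past the end of the window.
No need to go further; step 1 was not satisfied.

Step 1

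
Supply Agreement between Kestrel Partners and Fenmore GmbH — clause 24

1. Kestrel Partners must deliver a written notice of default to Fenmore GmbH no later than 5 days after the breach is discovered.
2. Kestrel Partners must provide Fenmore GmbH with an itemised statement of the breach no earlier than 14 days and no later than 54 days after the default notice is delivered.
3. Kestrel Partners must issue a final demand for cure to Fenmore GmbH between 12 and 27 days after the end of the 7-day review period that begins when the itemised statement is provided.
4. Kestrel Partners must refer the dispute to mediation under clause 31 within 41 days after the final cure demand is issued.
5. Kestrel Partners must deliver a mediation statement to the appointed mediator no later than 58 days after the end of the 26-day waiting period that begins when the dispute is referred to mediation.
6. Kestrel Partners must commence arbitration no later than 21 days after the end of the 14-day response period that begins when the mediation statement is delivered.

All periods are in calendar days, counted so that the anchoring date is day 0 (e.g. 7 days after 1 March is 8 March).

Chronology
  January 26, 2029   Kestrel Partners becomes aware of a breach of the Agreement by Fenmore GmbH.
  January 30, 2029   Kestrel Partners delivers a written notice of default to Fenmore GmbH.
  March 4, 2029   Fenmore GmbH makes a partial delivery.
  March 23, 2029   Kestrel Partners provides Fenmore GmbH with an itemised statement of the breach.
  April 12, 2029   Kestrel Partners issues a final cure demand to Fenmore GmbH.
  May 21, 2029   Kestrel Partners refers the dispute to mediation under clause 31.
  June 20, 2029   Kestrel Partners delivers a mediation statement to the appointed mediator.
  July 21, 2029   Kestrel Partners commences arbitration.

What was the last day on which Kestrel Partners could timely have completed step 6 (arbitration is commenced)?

July 25, 2029

The mediation statement is delivered on June 20, 2029; the 14-day response period therefore ends July 4, 2029, and step 6 runs from that date. 21 days after July 4, 2029 is July 25, 2029.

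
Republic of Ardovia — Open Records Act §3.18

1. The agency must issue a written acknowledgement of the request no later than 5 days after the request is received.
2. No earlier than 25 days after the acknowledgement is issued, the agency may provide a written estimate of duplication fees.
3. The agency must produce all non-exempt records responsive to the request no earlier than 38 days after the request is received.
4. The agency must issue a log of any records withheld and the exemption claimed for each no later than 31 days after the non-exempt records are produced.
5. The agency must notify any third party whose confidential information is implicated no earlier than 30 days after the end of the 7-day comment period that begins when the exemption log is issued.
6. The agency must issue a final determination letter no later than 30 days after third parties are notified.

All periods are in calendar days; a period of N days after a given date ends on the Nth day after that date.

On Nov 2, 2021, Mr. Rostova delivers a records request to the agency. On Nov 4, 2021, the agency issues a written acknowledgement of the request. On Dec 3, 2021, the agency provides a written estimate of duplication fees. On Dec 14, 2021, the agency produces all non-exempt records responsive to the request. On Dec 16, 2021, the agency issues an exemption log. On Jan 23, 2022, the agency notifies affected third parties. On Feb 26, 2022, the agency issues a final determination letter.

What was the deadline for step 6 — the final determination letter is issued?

Feb 22, 2022

Step 6 runs from Jan 23, 2022, when third parties are notified. 30 days after Jan 23, 2022 is Feb 22, 2022.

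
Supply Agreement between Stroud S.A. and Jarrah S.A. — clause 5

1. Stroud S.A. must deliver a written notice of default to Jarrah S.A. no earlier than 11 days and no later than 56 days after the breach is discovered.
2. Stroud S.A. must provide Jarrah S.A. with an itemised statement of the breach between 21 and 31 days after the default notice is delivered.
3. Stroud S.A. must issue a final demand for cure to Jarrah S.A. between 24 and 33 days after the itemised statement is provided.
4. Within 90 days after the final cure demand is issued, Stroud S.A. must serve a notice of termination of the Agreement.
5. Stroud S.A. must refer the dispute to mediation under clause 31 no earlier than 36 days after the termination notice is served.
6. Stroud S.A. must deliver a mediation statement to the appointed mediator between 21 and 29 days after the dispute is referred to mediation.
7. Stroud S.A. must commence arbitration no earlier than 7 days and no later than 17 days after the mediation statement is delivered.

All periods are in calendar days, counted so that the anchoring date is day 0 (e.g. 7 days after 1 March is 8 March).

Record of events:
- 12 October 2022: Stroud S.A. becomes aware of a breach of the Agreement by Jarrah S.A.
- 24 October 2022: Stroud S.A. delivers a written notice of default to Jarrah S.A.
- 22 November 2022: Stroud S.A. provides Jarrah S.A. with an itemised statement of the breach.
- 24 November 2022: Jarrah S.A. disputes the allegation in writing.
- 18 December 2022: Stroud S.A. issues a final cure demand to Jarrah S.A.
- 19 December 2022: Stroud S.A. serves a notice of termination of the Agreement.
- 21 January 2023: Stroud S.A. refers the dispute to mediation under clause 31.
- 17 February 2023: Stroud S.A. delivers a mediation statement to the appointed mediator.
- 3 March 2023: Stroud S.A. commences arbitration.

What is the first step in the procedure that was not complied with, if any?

Step 1: the window is 11–56 days after 12 October 2022 (when the breach is discovered), so 23 October 2022 through 7 December 2022; done 24 October 2022 — within the window.
Step 2: the window is 21–31 days after 24 October 2022 (when the default notice is delivered), so 14 November 2022 through 24 November 2022; done 22 November 2022 — within the window.
Step 3: the window is 24–33 days after 22 November 2022 (when the itemised statement is provided), so 16 December 2022 through 25 December 2022; done 18 December 2022 — within the window.
Step 4: 90 days after 18 December 2022 (when the final cure demand is issued) is 18 March 2023; 19 December 2022 is within that limit.
Step 5: the earliest permitted date is 36 days after 19 December 2022 (when the termination notice is served), i.e. 24 January 2023; 21 January 2023 is 3 days before the earliest permitted date.

Step 5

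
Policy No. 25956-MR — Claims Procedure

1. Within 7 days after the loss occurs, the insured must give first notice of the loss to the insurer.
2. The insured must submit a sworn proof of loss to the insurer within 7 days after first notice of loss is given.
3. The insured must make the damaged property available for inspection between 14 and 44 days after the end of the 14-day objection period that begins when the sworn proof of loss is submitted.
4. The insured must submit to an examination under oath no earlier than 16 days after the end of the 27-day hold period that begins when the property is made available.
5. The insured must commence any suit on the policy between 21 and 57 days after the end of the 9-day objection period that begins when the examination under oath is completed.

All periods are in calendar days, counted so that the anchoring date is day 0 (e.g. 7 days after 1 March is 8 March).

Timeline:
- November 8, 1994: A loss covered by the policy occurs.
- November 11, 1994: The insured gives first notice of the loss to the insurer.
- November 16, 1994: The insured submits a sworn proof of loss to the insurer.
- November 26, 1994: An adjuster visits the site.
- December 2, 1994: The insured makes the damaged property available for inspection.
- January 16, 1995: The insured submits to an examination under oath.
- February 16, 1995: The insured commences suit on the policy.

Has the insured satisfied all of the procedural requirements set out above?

No

(1) due by November 8, 1994 + 7 days = November 15, 1994; November 11, 1994 is within that limit.
(2) due by November 11, 1994 + 7 days = November 18, 1994; November 16, 1994 is within that limit.
(3) the permitted window runs from November 30, 1994 + 14 = December 14, 1994 to November 30, 1994 + 44 = January 13, 1995; December 2, 1994 is 12 days too early.
That is the first point of non-compliance.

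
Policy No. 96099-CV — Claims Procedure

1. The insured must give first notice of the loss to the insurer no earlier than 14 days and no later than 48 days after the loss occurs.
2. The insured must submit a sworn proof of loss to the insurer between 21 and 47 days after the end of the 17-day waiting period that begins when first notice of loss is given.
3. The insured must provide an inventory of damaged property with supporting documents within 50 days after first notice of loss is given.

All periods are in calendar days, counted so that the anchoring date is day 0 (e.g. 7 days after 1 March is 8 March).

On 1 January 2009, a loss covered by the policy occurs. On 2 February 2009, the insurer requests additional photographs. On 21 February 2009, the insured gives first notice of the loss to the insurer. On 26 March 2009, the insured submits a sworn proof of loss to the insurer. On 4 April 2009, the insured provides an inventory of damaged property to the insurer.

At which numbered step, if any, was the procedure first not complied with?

Step 1

Step 1: the window is 14–48 days after 1 January 2009 (when the loss occurs), so 15 January 2009 through 18 February 2009; done 21 February 2009 — 3 days after the window closed.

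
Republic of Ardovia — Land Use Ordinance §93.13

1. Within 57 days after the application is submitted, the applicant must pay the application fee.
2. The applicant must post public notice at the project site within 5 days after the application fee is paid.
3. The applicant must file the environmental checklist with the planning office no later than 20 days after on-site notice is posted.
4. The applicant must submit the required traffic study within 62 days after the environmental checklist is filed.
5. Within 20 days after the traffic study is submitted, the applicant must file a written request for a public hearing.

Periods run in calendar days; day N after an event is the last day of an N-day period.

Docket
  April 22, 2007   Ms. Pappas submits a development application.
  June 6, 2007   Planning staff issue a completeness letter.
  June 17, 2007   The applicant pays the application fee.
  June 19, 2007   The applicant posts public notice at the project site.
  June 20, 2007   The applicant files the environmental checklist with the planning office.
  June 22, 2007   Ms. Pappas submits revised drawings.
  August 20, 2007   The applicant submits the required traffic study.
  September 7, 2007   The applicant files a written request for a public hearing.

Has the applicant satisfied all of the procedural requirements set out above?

Step 1 — counting 57 days from April 22, 2007 (when the application is submitted) gives a deadline of June 18, 2007; done June 17, 2007 — timely.
Step 2 — counting 5 days from June 17, 2007 (when the application fee is paid) gives a deadline of June 22, 2007; June 19, 2007 is within that limit.
Step 3 — counting 20 days from June 19, 2007 (when on-site notice is posted) gives a deadline of July 9, 2007; June 20, 2007 is within that limit.
Step 4 — counting 62 days from June 20, 2007 (when the environmental checklist is filed) gives a deadline of August 21, 2007; completed August 20, 2007, before the deadline.
Step 5 — counting 20 days from August 20, 2007 (when the traffic study is submitted) gives a deadline of September 9, 2007; completed September 7, 2007, before the deadline.

Yes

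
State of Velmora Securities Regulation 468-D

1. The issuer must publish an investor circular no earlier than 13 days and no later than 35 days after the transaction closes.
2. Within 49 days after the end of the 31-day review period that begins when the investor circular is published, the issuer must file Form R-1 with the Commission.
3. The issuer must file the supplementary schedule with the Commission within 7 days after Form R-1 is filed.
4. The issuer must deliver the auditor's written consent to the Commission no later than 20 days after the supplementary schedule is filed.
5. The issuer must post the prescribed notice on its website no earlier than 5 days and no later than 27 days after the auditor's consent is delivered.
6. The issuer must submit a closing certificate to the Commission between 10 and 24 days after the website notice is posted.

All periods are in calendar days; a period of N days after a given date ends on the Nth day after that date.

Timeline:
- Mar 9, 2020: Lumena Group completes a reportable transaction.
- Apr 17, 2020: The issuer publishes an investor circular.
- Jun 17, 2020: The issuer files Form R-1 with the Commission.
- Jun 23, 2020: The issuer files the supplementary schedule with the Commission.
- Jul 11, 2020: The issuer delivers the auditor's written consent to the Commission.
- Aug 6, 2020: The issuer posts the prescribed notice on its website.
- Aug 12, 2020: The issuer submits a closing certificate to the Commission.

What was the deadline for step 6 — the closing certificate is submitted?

Aug 30, 2020

Step 6 runs from Aug 6, 2020, when the website notice is posted. The window is 10–24 days after Aug 6, 2020; it closes on Aug 30, 2020.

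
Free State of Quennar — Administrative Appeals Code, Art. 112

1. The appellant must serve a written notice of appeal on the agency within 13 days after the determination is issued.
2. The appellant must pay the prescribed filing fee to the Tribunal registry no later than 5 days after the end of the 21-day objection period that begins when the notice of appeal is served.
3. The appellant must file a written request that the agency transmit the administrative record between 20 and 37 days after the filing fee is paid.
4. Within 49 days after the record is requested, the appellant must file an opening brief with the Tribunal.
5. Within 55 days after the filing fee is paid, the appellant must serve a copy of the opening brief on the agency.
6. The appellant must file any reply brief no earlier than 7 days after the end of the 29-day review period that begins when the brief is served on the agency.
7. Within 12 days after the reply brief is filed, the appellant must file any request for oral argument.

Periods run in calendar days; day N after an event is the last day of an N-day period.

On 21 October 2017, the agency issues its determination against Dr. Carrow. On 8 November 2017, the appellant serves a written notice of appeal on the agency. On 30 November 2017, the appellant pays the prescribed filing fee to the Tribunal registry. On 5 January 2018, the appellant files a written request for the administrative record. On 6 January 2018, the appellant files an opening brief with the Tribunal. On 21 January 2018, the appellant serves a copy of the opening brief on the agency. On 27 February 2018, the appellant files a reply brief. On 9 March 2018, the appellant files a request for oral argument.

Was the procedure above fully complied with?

No

Step 1 — counting 13 days from 21 October 2017 (when the determination is issued) gives a deadline of 3 November 2017; done 8 November 2017 — 5 days late.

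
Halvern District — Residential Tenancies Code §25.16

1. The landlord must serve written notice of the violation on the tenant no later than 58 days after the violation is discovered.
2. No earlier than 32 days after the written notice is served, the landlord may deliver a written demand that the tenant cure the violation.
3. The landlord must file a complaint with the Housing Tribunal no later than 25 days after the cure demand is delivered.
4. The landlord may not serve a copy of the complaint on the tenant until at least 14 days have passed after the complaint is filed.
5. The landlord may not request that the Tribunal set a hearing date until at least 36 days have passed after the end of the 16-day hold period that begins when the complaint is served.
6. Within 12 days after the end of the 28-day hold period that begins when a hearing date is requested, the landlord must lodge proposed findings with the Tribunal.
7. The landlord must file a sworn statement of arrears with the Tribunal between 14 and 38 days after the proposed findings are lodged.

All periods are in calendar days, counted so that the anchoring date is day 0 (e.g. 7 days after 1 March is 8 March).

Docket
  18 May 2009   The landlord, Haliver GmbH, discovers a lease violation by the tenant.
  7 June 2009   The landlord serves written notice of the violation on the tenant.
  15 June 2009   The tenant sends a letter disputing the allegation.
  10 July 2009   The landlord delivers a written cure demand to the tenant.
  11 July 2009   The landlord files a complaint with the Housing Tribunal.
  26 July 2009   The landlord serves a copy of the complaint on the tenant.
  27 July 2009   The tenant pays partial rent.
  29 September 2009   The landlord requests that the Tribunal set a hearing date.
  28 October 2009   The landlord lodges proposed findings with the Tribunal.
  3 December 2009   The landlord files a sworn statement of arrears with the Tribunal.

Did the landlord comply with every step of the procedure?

Yes

Step 1 — counting 58 days from 18 May 2009 (when the violation is discovered) gives a deadline of 15 July 2009; completed 7 June 2009, before the deadline.
Step 2 — must wait 32 days from 7 June 2009 (when the written notice is served), so not before 9 July 2009; 10 July 2009 is on or after that date.
Step 3 — counting 25 days from 10 July 2009 (when the cure demand is delivered) gives a deadline of 4 August 2009; 11 July 2009 is within that limit.
Step 4 — must wait 14 days from 11 July 2009 (when the complaint is filed), so not before 25 July 2009; 26 July 2009 is on or after that date.
Step 5 — must wait 36 days from 11 August 2009 (end of the 16-day hold period, which began when the complaint is served on 26 July 2009), so not before 16 September 2009; done 29 September 2009, after the minimum wait.
Step 6 — counting 12 days from 27 October 2009 (end of the 28-day hold period, which began when a hearing date is requested on 29 September 2009) gives a deadline of 8 November 2009; 28 October 2009 is within that limit.
Step 7 — 14 and 38 days from 28 October 2009 (when the proposed findings are lodged) are 11 November 2009 and 5 December 2009 respectively; done 3 December 2009, which is between those dates.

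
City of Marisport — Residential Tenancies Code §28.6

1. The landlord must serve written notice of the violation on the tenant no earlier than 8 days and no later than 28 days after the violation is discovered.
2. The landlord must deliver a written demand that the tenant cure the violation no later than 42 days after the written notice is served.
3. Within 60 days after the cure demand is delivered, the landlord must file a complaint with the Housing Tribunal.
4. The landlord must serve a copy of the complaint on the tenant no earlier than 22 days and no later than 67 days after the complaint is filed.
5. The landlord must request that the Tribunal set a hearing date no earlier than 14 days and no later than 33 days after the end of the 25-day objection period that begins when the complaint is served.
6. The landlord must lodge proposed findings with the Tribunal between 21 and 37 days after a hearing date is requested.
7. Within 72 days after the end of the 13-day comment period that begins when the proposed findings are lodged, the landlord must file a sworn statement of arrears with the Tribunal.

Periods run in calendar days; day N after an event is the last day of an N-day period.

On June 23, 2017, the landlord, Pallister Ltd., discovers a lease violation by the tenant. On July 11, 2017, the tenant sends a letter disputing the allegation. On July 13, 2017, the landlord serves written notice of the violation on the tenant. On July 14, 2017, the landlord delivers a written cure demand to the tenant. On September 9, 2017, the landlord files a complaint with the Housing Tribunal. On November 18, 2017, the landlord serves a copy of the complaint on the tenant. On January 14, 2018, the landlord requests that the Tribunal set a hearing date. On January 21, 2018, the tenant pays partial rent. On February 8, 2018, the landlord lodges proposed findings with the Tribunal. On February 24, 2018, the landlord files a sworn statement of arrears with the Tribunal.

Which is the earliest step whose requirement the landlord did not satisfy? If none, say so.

(1) the permitted window runs from June 23, 2017 + 8 = July 1, 2017 to June 23, 2017 + 28 = July 21, 2017; done July 13, 2017, which is between those dates.
(2) due by July 13, 2017 + 42 days = August 24, 2017; completed July 14, 2017, before the deadline.
(3) due by July 14, 2017 + 60 days = September 12, 2017; September 9, 2017 is within that limit.
(4) the permitted window runs from September 9, 2017 + 22 = October 1, 2017 to September 9, 2017 + 67 = November 15, 2017; November 18, 2017 is 3 days past the end of the window.

Step 4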